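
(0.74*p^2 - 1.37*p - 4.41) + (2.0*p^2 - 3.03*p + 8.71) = 2.74*p^2 - 4.4*p + 4.3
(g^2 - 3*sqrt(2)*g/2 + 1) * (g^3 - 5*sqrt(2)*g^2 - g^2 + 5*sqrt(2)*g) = g^5 - 13*sqrt(2)*g^4/2 - g^4 + 13*sqrt(2)*g^3/2 + 16*g^3 - 16*g^2 - 5*sqrt(2)*g^2 + 5*sqrt(2)*g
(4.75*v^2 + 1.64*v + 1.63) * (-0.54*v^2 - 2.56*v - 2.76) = -2.565*v^4 - 13.0456*v^3 - 18.1886*v^2 - 8.6992*v - 4.4988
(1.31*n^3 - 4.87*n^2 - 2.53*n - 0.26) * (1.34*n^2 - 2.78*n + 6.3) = 1.7554*n^5 - 10.1676*n^4 + 18.4014*n^3 - 23.996*n^2 - 15.2162*n - 1.638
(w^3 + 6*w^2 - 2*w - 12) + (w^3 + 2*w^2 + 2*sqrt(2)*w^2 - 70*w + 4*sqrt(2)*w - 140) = 2*w^3 + 2*sqrt(2)*w^2 + 8*w^2 - 72*w + 4*sqrt(2)*w - 152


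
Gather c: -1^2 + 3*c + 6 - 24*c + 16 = 21 - 21*c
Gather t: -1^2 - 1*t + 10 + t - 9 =0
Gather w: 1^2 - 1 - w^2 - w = -w^2 - w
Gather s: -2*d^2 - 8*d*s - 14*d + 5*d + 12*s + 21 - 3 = -2*d^2 - 9*d + s*(12 - 8*d) + 18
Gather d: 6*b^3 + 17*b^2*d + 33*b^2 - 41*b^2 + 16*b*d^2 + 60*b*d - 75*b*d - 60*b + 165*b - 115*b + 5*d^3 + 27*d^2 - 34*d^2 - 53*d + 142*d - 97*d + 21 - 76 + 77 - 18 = 6*b^3 - 8*b^2 - 10*b + 5*d^3 + d^2*(16*b - 7) + d*(17*b^2 - 15*b - 8) + 4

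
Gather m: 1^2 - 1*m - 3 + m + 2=0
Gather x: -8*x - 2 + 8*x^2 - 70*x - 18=8*x^2 - 78*x - 20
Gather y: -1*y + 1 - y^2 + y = 1 - y^2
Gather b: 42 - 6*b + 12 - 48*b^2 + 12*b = -48*b^2 + 6*b + 54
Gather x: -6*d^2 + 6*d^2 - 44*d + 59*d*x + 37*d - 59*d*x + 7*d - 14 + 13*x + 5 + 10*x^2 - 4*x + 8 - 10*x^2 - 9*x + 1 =0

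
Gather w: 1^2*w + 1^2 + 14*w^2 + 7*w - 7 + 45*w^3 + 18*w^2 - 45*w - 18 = 45*w^3 + 32*w^2 - 37*w - 24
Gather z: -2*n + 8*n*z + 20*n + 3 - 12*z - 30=18*n + z*(8*n - 12) - 27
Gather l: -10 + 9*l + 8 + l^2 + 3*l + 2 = l^2 + 12*l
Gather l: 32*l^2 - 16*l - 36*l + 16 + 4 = 32*l^2 - 52*l + 20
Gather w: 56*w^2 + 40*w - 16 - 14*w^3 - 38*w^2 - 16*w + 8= -14*w^3 + 18*w^2 + 24*w - 8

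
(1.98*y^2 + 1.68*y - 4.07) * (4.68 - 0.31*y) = -0.6138*y^3 + 8.7456*y^2 + 9.1241*y - 19.0476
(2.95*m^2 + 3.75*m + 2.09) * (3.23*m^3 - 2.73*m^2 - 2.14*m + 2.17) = 9.5285*m^5 + 4.059*m^4 - 9.7998*m^3 - 7.3292*m^2 + 3.6649*m + 4.5353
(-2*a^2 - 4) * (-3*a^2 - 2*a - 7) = 6*a^4 + 4*a^3 + 26*a^2 + 8*a + 28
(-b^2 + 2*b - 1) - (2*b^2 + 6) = -3*b^2 + 2*b - 7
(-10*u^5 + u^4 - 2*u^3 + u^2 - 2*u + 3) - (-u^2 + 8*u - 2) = -10*u^5 + u^4 - 2*u^3 + 2*u^2 - 10*u + 5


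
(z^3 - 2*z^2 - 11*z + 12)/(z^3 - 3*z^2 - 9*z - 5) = (-z^3 + 2*z^2 + 11*z - 12)/(-z^3 + 3*z^2 + 9*z + 5)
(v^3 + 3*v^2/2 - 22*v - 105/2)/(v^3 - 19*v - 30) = (v + 7/2)/(v + 2)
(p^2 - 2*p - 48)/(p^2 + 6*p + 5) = (p^2 - 2*p - 48)/(p^2 + 6*p + 5)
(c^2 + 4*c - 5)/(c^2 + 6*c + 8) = (c^2 + 4*c - 5)/(c^2 + 6*c + 8)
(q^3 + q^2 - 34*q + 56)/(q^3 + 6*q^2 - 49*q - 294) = (q^2 - 6*q + 8)/(q^2 - q - 42)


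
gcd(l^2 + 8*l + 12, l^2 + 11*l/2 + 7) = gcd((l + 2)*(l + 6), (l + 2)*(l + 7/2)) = l + 2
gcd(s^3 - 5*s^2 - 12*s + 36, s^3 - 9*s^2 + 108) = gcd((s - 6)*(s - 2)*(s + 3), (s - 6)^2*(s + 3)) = s^2 - 3*s - 18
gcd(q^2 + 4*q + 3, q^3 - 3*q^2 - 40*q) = 1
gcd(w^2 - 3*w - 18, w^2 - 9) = w + 3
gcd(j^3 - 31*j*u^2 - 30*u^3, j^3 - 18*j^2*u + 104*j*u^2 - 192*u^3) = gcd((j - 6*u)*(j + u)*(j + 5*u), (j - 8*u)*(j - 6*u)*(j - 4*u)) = -j + 6*u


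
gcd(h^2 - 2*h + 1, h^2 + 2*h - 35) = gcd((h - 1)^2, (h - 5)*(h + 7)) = 1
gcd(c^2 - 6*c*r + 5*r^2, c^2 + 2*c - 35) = 1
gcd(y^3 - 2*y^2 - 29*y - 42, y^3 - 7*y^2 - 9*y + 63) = y^2 - 4*y - 21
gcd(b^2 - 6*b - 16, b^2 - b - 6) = b + 2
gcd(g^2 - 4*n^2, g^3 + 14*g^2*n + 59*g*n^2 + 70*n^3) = g + 2*n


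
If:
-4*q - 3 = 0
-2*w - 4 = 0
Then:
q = -3/4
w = -2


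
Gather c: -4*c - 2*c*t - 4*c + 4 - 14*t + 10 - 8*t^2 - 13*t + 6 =c*(-2*t - 8) - 8*t^2 - 27*t + 20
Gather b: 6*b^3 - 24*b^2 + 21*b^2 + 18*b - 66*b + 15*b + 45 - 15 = 6*b^3 - 3*b^2 - 33*b + 30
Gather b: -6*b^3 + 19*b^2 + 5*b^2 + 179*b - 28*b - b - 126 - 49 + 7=-6*b^3 + 24*b^2 + 150*b - 168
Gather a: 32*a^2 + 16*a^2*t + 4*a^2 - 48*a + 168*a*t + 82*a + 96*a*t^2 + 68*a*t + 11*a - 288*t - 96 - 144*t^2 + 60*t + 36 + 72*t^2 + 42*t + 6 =a^2*(16*t + 36) + a*(96*t^2 + 236*t + 45) - 72*t^2 - 186*t - 54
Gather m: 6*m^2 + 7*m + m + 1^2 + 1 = 6*m^2 + 8*m + 2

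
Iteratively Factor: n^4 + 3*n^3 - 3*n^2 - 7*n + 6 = (n - 1)*(n^3 + 4*n^2 + n - 6) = (n - 1)^2*(n^2 + 5*n + 6) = (n - 1)^2*(n + 2)*(n + 3)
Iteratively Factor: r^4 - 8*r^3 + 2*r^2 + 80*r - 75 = (r - 1)*(r^3 - 7*r^2 - 5*r + 75) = (r - 5)*(r - 1)*(r^2 - 2*r - 15) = (r - 5)*(r - 1)*(r + 3)*(r - 5)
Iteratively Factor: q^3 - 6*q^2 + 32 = (q + 2)*(q^2 - 8*q + 16) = (q - 4)*(q + 2)*(q - 4)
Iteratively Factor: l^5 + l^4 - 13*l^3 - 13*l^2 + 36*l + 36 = (l - 3)*(l^4 + 4*l^3 - l^2 - 16*l - 12) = (l - 3)*(l - 2)*(l^3 + 6*l^2 + 11*l + 6) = (l - 3)*(l - 2)*(l + 2)*(l^2 + 4*l + 3) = (l - 3)*(l - 2)*(l + 2)*(l + 3)*(l + 1)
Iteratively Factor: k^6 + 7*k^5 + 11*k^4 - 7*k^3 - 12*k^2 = (k)*(k^5 + 7*k^4 + 11*k^3 - 7*k^2 - 12*k) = k*(k + 4)*(k^4 + 3*k^3 - k^2 - 3*k) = k*(k - 1)*(k + 4)*(k^3 + 4*k^2 + 3*k) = k*(k - 1)*(k + 1)*(k + 4)*(k^2 + 3*k) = k^2*(k - 1)*(k + 1)*(k + 4)*(k + 3)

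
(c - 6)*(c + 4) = c^2 - 2*c - 24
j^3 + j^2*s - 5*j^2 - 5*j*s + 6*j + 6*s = (j - 3)*(j - 2)*(j + s)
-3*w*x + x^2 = x*(-3*w + x)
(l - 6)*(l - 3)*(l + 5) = l^3 - 4*l^2 - 27*l + 90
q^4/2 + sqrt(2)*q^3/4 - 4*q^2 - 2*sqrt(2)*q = q*(q/2 + sqrt(2))*(q - 2*sqrt(2))*(q + sqrt(2)/2)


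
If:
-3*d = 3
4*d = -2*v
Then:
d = -1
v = 2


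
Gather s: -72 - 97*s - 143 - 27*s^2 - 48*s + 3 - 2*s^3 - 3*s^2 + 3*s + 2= -2*s^3 - 30*s^2 - 142*s - 210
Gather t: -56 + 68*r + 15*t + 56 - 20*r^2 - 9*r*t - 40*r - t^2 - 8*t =-20*r^2 + 28*r - t^2 + t*(7 - 9*r)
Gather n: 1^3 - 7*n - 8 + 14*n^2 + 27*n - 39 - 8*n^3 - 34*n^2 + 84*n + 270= -8*n^3 - 20*n^2 + 104*n + 224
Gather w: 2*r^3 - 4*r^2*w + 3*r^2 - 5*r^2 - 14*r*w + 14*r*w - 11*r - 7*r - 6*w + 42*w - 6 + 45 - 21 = 2*r^3 - 2*r^2 - 18*r + w*(36 - 4*r^2) + 18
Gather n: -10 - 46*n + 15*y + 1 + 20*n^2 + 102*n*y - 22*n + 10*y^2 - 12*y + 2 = 20*n^2 + n*(102*y - 68) + 10*y^2 + 3*y - 7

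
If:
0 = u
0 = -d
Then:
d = 0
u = 0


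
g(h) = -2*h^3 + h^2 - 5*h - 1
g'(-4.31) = -125.08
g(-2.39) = 43.97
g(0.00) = -1.00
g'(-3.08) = -68.08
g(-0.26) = 0.40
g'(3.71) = -80.16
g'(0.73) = -6.74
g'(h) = -6*h^2 + 2*h - 5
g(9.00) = -1423.00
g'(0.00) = -5.00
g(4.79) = -221.81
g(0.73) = -4.90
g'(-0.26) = -5.93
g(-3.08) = 82.32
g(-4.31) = 199.25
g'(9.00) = -473.00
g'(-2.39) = -44.05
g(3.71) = -107.92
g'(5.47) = -173.59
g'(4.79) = -133.08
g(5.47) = -325.76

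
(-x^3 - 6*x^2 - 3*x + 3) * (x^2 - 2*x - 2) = -x^5 - 4*x^4 + 11*x^3 + 21*x^2 - 6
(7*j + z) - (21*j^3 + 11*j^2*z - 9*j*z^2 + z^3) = -21*j^3 - 11*j^2*z + 9*j*z^2 + 7*j - z^3 + z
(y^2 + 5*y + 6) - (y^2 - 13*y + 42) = 18*y - 36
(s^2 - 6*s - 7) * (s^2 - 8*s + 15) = s^4 - 14*s^3 + 56*s^2 - 34*s - 105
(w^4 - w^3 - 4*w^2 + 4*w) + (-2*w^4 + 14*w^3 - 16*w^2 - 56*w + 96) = -w^4 + 13*w^3 - 20*w^2 - 52*w + 96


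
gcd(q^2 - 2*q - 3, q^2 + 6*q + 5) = q + 1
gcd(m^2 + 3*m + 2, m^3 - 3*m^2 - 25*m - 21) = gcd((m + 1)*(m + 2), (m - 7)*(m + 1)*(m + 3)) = m + 1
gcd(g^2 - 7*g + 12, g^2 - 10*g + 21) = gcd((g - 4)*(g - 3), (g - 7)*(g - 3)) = g - 3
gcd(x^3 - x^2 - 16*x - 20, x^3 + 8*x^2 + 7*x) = 1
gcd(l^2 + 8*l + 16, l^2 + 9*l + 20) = l + 4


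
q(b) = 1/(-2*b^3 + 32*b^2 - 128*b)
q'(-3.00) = 0.00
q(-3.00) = 0.00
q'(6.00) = -0.02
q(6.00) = -0.02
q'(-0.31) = 0.08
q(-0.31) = 0.02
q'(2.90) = -0.00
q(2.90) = -0.01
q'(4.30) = -0.00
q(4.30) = -0.01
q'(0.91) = 0.01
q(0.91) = -0.01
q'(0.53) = 0.03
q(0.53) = -0.02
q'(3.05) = -0.00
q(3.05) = -0.01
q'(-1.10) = 0.01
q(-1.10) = 0.01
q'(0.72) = 0.01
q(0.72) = -0.01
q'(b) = (6*b^2 - 64*b + 128)/(-2*b^3 + 32*b^2 - 128*b)^2 = (3*b - 8)/(2*b^2*(b^3 - 24*b^2 + 192*b - 512))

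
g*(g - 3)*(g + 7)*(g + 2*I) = g^4 + 4*g^3 + 2*I*g^3 - 21*g^2 + 8*I*g^2 - 42*I*g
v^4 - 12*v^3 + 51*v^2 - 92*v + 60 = (v - 5)*(v - 3)*(v - 2)^2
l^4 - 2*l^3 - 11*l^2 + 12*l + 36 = (l - 3)^2*(l + 2)^2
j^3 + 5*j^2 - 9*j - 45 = (j - 3)*(j + 3)*(j + 5)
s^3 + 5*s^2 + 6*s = s*(s + 2)*(s + 3)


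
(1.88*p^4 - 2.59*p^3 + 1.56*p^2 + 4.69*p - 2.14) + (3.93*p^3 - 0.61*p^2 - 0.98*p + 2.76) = 1.88*p^4 + 1.34*p^3 + 0.95*p^2 + 3.71*p + 0.62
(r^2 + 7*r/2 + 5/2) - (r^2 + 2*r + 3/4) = 3*r/2 + 7/4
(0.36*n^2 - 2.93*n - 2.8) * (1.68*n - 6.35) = 0.6048*n^3 - 7.2084*n^2 + 13.9015*n + 17.78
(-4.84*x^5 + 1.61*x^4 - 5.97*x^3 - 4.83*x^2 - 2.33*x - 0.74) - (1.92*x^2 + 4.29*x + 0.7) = -4.84*x^5 + 1.61*x^4 - 5.97*x^3 - 6.75*x^2 - 6.62*x - 1.44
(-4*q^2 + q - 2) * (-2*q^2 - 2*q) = 8*q^4 + 6*q^3 + 2*q^2 + 4*q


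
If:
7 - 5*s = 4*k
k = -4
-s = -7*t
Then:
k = -4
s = 23/5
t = 23/35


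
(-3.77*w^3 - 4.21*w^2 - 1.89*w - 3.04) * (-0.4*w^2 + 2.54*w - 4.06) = 1.508*w^5 - 7.8918*w^4 + 5.3688*w^3 + 13.508*w^2 - 0.0482000000000014*w + 12.3424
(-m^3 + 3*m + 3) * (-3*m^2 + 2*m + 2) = 3*m^5 - 2*m^4 - 11*m^3 - 3*m^2 + 12*m + 6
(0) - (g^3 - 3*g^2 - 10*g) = -g^3 + 3*g^2 + 10*g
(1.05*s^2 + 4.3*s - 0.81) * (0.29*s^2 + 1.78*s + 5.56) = 0.3045*s^4 + 3.116*s^3 + 13.2571*s^2 + 22.4662*s - 4.5036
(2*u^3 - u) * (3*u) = 6*u^4 - 3*u^2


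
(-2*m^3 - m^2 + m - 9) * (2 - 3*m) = 6*m^4 - m^3 - 5*m^2 + 29*m - 18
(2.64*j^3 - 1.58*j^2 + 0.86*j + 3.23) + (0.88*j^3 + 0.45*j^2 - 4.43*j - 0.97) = 3.52*j^3 - 1.13*j^2 - 3.57*j + 2.26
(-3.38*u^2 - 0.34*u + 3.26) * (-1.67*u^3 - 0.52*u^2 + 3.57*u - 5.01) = 5.6446*u^5 + 2.3254*u^4 - 17.334*u^3 + 14.0248*u^2 + 13.3416*u - 16.3326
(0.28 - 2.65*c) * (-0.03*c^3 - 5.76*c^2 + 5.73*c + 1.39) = 0.0795*c^4 + 15.2556*c^3 - 16.7973*c^2 - 2.0791*c + 0.3892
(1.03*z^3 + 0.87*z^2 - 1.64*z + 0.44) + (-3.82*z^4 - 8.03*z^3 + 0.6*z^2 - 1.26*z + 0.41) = -3.82*z^4 - 7.0*z^3 + 1.47*z^2 - 2.9*z + 0.85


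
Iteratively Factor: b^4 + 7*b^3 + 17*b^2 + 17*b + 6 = (b + 1)*(b^3 + 6*b^2 + 11*b + 6) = (b + 1)^2*(b^2 + 5*b + 6) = (b + 1)^2*(b + 3)*(b + 2)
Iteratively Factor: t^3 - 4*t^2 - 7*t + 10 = (t - 5)*(t^2 + t - 2) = (t - 5)*(t - 1)*(t + 2)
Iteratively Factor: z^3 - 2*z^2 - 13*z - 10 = (z - 5)*(z^2 + 3*z + 2) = (z - 5)*(z + 2)*(z + 1)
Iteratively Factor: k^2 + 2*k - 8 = (k + 4)*(k - 2)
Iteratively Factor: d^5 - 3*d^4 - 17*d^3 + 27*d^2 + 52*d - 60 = (d - 5)*(d^4 + 2*d^3 - 7*d^2 - 8*d + 12) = (d - 5)*(d + 2)*(d^3 - 7*d + 6) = (d - 5)*(d - 1)*(d + 2)*(d^2 + d - 6) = (d - 5)*(d - 2)*(d - 1)*(d + 2)*(d + 3)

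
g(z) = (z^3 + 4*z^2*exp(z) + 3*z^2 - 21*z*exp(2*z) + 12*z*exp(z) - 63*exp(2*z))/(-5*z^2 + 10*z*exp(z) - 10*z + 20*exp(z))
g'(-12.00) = -0.20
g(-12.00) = 2.16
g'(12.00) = -364455.14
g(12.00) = -366206.64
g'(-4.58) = -0.27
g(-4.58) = 0.55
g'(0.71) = -6.26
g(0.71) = -6.57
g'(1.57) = -12.91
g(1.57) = -14.40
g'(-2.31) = -2.75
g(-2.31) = -0.75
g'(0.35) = -4.75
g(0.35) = -4.60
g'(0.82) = -6.83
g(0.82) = -7.29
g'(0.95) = -7.58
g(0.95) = -8.23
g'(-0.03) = -3.51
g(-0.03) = -3.04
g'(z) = (4*z^2*exp(z) + 3*z^2 - 42*z*exp(2*z) + 20*z*exp(z) + 6*z - 147*exp(2*z) + 12*exp(z))/(-5*z^2 + 10*z*exp(z) - 10*z + 20*exp(z)) + (-10*z*exp(z) + 10*z - 30*exp(z) + 10)*(z^3 + 4*z^2*exp(z) + 3*z^2 - 21*z*exp(2*z) + 12*z*exp(z) - 63*exp(2*z))/(-5*z^2 + 10*z*exp(z) - 10*z + 20*exp(z))^2 = ((z^2 - 2*z*exp(z) + 2*z - 4*exp(z))*(-4*z^2*exp(z) - 3*z^2 + 42*z*exp(2*z) - 20*z*exp(z) - 6*z + 147*exp(2*z) - 12*exp(z)) - 2*(z*exp(z) - z + 3*exp(z) - 1)*(z^3 + 4*z^2*exp(z) + 3*z^2 - 21*z*exp(2*z) + 12*z*exp(z) - 63*exp(2*z)))/(5*(z^2 - 2*z*exp(z) + 2*z - 4*exp(z))^2)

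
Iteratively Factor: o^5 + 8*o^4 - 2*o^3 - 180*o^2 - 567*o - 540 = (o + 4)*(o^4 + 4*o^3 - 18*o^2 - 108*o - 135) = (o - 5)*(o + 4)*(o^3 + 9*o^2 + 27*o + 27) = (o - 5)*(o + 3)*(o + 4)*(o^2 + 6*o + 9) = (o - 5)*(o + 3)^2*(o + 4)*(o + 3)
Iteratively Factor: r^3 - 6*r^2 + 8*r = (r - 4)*(r^2 - 2*r) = r*(r - 4)*(r - 2)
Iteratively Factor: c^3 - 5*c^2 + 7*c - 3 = (c - 3)*(c^2 - 2*c + 1) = (c - 3)*(c - 1)*(c - 1)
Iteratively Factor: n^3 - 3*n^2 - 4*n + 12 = (n - 2)*(n^2 - n - 6) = (n - 2)*(n + 2)*(n - 3)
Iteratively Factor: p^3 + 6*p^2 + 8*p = (p + 2)*(p^2 + 4*p) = p*(p + 2)*(p + 4)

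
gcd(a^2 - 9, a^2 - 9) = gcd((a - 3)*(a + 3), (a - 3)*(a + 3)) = a^2 - 9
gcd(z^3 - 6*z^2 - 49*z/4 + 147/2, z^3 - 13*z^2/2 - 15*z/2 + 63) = z^2 - 19*z/2 + 21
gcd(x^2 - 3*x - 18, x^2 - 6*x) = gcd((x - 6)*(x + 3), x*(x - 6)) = x - 6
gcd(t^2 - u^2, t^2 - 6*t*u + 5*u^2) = t - u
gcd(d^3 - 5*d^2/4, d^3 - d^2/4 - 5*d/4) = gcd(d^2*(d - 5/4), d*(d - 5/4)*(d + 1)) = d^2 - 5*d/4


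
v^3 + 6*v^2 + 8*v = v*(v + 2)*(v + 4)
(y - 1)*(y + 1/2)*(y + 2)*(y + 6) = y^4 + 15*y^3/2 + 15*y^2/2 - 10*y - 6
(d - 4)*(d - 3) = d^2 - 7*d + 12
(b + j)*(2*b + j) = 2*b^2 + 3*b*j + j^2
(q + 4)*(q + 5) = q^2 + 9*q + 20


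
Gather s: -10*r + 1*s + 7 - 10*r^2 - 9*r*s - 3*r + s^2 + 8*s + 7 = -10*r^2 - 13*r + s^2 + s*(9 - 9*r) + 14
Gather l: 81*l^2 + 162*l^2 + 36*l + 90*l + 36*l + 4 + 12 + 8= 243*l^2 + 162*l + 24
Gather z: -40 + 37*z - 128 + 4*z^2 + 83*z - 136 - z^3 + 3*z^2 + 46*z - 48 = -z^3 + 7*z^2 + 166*z - 352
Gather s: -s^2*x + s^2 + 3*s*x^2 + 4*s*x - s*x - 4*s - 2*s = s^2*(1 - x) + s*(3*x^2 + 3*x - 6)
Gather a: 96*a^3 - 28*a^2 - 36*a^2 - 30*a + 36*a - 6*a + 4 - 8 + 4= 96*a^3 - 64*a^2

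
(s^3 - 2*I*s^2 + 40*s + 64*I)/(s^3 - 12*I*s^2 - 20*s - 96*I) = (s + 4*I)/(s - 6*I)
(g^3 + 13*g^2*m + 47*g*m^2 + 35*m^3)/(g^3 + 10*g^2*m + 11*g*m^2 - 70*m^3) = (g + m)/(g - 2*m)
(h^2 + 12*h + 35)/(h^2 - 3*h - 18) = (h^2 + 12*h + 35)/(h^2 - 3*h - 18)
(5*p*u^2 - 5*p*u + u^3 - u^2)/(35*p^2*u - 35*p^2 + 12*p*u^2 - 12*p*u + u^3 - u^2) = u/(7*p + u)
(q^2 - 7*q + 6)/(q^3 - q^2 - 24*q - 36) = (q - 1)/(q^2 + 5*q + 6)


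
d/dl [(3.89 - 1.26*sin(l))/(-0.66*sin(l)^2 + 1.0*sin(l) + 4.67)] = (-0.8316*sin(l)^2 + 5.1348*sin(l) - 9.7742)*cos(l)/(0.4356*sin(l)^4 - 1.32*sin(l)^3 - 5.1644*sin(l)^2 + 9.34*sin(l) + 21.8089)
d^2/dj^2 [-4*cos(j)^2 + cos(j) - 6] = -cos(j) + 8*cos(2*j)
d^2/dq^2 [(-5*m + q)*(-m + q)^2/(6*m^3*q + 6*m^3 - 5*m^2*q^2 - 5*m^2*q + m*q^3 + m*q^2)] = 2*((-7*m + 3*q)*(6*m^2*q + 6*m^2 - 5*m*q^2 - 5*m*q + q^3 + q^2)^2 - (m - q)^2*(5*m - q)*(6*m^2 - 10*m*q - 5*m + 3*q^2 + 2*q)^2 + (m - q)*((m - q)*(5*m - q)*(-5*m + 3*q + 1) + (m - q)*(-6*m^2 + 10*m*q + 5*m - 3*q^2 - 2*q) - 2*(5*m - q)*(6*m^2 - 10*m*q - 5*m + 3*q^2 + 2*q))*(6*m^2*q + 6*m^2 - 5*m*q^2 - 5*m*q + q^3 + q^2))/(m*(6*m^2*q + 6*m^2 - 5*m*q^2 - 5*m*q + q^3 + q^2)^3)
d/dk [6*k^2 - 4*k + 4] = 12*k - 4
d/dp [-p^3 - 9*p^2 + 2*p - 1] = -3*p^2 - 18*p + 2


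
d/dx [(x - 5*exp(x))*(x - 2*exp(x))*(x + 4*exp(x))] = -3*x^2*exp(x) + 3*x^2 - 36*x*exp(2*x) - 6*x*exp(x) + 120*exp(3*x) - 18*exp(2*x)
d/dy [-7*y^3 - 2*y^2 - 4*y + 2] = -21*y^2 - 4*y - 4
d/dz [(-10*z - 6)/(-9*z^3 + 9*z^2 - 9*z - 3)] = 4*(-15*z^3 - 6*z^2 + 9*z - 2)/(3*(9*z^6 - 18*z^5 + 27*z^4 - 12*z^3 + 3*z^2 + 6*z + 1))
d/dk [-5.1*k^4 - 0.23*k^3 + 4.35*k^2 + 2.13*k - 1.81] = -20.4*k^3 - 0.69*k^2 + 8.7*k + 2.13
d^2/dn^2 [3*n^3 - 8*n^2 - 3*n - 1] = 18*n - 16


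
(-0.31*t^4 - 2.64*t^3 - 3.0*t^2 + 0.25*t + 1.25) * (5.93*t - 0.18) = -1.8383*t^5 - 15.5994*t^4 - 17.3148*t^3 + 2.0225*t^2 + 7.3675*t - 0.225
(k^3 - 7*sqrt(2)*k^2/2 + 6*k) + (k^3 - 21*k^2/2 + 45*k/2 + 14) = 2*k^3 - 21*k^2/2 - 7*sqrt(2)*k^2/2 + 57*k/2 + 14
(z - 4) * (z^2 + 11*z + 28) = z^3 + 7*z^2 - 16*z - 112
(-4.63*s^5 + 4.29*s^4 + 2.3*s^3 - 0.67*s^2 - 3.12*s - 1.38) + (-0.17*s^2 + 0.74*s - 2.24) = -4.63*s^5 + 4.29*s^4 + 2.3*s^3 - 0.84*s^2 - 2.38*s - 3.62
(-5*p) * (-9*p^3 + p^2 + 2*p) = 45*p^4 - 5*p^3 - 10*p^2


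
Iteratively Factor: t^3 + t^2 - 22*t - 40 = (t - 5)*(t^2 + 6*t + 8) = (t - 5)*(t + 2)*(t + 4)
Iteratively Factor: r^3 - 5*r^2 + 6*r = (r - 2)*(r^2 - 3*r) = r*(r - 2)*(r - 3)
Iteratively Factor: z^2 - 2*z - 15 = (z - 5)*(z + 3)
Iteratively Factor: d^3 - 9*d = (d + 3)*(d^2 - 3*d) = (d - 3)*(d + 3)*(d)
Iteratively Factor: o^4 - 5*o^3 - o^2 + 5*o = (o + 1)*(o^3 - 6*o^2 + 5*o) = o*(o + 1)*(o^2 - 6*o + 5) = o*(o - 1)*(o + 1)*(o - 5)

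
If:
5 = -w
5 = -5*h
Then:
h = -1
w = -5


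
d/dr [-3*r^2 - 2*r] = -6*r - 2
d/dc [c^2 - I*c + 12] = 2*c - I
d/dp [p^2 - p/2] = 2*p - 1/2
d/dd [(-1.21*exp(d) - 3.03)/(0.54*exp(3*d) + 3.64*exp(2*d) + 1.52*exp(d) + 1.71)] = (1.3068*exp(3*d) + 9.313*exp(2*d) + 22.0584*exp(d) + 2.5365)*exp(d)/(0.2916*exp(6*d) + 3.9312*exp(5*d) + 14.8912*exp(4*d) + 12.9124*exp(3*d) + 14.7592*exp(2*d) + 5.1984*exp(d) + 2.9241)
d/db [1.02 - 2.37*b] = -2.37000000000000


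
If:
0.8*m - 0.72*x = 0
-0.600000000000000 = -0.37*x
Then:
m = 1.46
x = 1.62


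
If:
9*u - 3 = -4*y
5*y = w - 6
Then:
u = 1/3 - 4*y/9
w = 5*y + 6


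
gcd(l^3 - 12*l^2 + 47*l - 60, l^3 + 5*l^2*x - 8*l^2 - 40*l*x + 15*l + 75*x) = l^2 - 8*l + 15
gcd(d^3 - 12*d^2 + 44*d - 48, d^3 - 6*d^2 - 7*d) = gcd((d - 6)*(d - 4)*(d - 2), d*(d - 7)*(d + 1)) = 1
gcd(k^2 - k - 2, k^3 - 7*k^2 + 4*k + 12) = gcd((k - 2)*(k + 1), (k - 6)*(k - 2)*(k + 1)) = k^2 - k - 2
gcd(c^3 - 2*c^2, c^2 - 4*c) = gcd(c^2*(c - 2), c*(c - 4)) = c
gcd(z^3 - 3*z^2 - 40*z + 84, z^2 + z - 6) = z - 2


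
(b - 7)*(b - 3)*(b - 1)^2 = b^4 - 12*b^3 + 42*b^2 - 52*b + 21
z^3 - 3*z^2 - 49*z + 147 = (z - 7)*(z - 3)*(z + 7)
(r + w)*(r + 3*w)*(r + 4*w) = r^3 + 8*r^2*w + 19*r*w^2 + 12*w^3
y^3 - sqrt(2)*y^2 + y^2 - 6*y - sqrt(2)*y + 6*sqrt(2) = (y - 2)*(y + 3)*(y - sqrt(2))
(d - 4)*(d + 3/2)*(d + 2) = d^3 - d^2/2 - 11*d - 12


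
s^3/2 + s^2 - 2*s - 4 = (s/2 + 1)*(s - 2)*(s + 2)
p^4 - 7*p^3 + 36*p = p*(p - 6)*(p - 3)*(p + 2)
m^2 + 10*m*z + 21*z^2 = (m + 3*z)*(m + 7*z)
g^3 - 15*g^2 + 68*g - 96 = (g - 8)*(g - 4)*(g - 3)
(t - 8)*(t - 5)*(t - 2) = t^3 - 15*t^2 + 66*t - 80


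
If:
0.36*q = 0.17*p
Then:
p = 2.11764705882353*q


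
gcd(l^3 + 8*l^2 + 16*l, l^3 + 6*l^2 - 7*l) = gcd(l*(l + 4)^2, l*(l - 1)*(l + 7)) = l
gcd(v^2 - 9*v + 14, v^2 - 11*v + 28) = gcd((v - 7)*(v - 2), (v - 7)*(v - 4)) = v - 7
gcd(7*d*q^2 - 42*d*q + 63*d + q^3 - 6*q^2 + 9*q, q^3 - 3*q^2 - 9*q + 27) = q^2 - 6*q + 9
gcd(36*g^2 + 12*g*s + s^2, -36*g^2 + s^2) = 6*g + s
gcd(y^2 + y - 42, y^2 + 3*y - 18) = 1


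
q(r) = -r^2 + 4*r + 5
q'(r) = 4 - 2*r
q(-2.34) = -9.84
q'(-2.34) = 8.68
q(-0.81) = 1.10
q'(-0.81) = 5.62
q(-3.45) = -20.70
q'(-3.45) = 10.90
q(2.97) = 8.06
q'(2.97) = -1.94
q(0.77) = 7.49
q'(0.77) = 2.46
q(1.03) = 8.06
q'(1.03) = 1.94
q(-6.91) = -70.39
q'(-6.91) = 17.82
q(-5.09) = -41.27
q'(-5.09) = 14.18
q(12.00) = -91.00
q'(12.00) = -20.00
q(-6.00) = -55.00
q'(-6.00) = 16.00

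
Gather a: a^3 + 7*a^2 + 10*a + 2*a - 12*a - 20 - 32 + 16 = a^3 + 7*a^2 - 36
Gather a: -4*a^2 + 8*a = -4*a^2 + 8*a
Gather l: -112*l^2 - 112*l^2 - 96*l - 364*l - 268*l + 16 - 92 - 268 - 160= -224*l^2 - 728*l - 504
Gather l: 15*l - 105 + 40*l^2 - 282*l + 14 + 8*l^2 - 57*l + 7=48*l^2 - 324*l - 84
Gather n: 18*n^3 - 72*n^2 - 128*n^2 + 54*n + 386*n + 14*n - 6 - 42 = 18*n^3 - 200*n^2 + 454*n - 48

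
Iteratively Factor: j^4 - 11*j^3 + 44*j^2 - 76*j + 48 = (j - 3)*(j^3 - 8*j^2 + 20*j - 16) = (j - 4)*(j - 3)*(j^2 - 4*j + 4) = (j - 4)*(j - 3)*(j - 2)*(j - 2)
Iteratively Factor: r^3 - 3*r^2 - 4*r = (r)*(r^2 - 3*r - 4) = r*(r - 4)*(r + 1)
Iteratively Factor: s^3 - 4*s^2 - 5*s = (s + 1)*(s^2 - 5*s) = s*(s + 1)*(s - 5)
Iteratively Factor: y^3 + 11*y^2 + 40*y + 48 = (y + 4)*(y^2 + 7*y + 12) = (y + 4)^2*(y + 3)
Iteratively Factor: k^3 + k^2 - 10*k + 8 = (k - 1)*(k^2 + 2*k - 8) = (k - 1)*(k + 4)*(k - 2)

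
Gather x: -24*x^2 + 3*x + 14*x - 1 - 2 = -24*x^2 + 17*x - 3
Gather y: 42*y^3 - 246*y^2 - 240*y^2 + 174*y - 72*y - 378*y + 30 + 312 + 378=42*y^3 - 486*y^2 - 276*y + 720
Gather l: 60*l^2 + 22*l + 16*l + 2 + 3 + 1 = 60*l^2 + 38*l + 6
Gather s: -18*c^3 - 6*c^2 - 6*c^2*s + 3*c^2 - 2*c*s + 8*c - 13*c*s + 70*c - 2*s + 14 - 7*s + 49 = -18*c^3 - 3*c^2 + 78*c + s*(-6*c^2 - 15*c - 9) + 63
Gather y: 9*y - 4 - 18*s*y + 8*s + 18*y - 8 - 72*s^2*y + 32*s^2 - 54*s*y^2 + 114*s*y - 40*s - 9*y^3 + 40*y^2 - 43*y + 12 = 32*s^2 - 32*s - 9*y^3 + y^2*(40 - 54*s) + y*(-72*s^2 + 96*s - 16)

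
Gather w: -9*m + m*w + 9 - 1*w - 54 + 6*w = -9*m + w*(m + 5) - 45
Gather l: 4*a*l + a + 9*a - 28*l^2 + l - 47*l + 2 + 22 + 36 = 10*a - 28*l^2 + l*(4*a - 46) + 60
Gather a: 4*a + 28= 4*a + 28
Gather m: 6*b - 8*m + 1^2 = 6*b - 8*m + 1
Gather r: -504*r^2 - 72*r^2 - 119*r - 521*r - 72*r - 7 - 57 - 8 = -576*r^2 - 712*r - 72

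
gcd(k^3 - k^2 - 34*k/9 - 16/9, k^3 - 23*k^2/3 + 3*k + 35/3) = k + 1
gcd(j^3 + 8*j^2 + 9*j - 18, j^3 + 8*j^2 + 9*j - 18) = j^3 + 8*j^2 + 9*j - 18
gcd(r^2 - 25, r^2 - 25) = r^2 - 25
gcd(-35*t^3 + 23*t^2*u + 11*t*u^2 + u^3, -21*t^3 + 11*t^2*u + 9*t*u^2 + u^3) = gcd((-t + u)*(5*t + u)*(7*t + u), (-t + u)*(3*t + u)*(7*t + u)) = 7*t^2 - 6*t*u - u^2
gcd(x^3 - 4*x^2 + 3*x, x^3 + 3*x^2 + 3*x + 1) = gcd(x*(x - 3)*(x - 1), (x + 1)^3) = 1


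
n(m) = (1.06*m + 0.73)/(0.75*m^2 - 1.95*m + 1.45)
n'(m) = (1.95 - 1.5*m)*(1.06*m + 0.73)/(0.75*m^2 - 1.95*m + 1.45)^2 + 1.06/(0.75*m^2 - 1.95*m + 1.45) = (-0.795*m^2 - 1.095*m + 2.9605)/(0.5625*m^4 - 2.925*m^3 + 5.9775*m^2 - 5.655*m + 2.1025)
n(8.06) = 0.27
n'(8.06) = -0.05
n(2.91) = 1.79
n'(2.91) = -1.54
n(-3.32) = -0.17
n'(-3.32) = -0.01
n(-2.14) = -0.17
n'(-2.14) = 0.02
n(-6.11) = -0.14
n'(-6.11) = -0.01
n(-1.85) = -0.16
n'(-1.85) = 0.04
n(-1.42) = -0.14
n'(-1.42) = 0.09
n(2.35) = 3.19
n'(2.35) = -3.93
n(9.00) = 0.23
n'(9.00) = -0.04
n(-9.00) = -0.11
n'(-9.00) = -0.01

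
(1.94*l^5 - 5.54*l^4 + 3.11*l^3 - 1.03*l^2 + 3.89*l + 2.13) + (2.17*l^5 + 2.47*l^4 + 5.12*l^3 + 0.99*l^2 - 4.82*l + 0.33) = 4.11*l^5 - 3.07*l^4 + 8.23*l^3 - 0.04*l^2 - 0.93*l + 2.46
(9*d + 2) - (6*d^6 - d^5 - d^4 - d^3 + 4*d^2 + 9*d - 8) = -6*d^6 + d^5 + d^4 + d^3 - 4*d^2 + 10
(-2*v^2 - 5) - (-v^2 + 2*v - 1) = -v^2 - 2*v - 4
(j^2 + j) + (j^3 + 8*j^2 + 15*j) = j^3 + 9*j^2 + 16*j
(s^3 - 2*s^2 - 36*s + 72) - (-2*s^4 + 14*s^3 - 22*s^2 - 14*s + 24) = 2*s^4 - 13*s^3 + 20*s^2 - 22*s + 48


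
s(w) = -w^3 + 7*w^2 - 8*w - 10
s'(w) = -3*w^2 + 14*w - 8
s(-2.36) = 61.01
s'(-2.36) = -57.75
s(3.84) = 5.88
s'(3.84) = 1.52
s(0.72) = -12.50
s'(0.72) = 0.52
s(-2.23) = 53.74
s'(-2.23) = -54.14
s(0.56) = -12.46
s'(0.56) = -1.10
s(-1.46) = 19.71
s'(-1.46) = -34.83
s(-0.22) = -7.89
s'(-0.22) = -11.23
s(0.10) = -10.73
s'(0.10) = -6.63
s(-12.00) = 2822.00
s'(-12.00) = -608.00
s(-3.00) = 104.00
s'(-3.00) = -77.00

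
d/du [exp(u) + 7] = exp(u)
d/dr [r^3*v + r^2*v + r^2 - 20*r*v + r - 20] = 3*r^2*v + 2*r*v + 2*r - 20*v + 1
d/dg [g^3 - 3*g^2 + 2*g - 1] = 3*g^2 - 6*g + 2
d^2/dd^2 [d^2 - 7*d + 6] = 2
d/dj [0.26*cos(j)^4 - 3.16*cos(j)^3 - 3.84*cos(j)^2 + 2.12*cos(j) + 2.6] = (-1.04*cos(j)^3 + 9.48*cos(j)^2 + 7.68*cos(j) - 2.12)*sin(j)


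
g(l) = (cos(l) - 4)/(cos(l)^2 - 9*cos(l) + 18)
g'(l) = (2*sin(l)*cos(l) - 9*sin(l))*(cos(l) - 4)/(cos(l)^2 - 9*cos(l) + 18)^2 - sin(l)/(cos(l)^2 - 9*cos(l) + 18) = (cos(l)^2 - 8*cos(l) + 18)*sin(l)/(cos(l)^2 - 9*cos(l) + 18)^2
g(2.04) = -0.20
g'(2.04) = 0.04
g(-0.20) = -0.30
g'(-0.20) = -0.02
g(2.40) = -0.19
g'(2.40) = 0.03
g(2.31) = -0.19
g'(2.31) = 0.03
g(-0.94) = -0.26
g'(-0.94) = -0.06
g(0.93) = -0.26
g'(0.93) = 0.06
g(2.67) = -0.18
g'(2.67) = 0.02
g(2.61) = -0.18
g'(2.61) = 0.02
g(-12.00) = -0.28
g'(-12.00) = 0.05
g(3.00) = -0.18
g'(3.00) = 0.00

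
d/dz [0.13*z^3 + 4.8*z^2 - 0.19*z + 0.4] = 0.39*z^2 + 9.6*z - 0.19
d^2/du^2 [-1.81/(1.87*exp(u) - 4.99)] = (-6.329389*exp(u) - 16.889653)*exp(u)/(1.87*exp(u) - 4.99)^3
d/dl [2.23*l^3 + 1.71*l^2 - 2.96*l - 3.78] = 6.69*l^2 + 3.42*l - 2.96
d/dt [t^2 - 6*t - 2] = 2*t - 6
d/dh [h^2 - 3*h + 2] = 2*h - 3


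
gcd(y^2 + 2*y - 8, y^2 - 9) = 1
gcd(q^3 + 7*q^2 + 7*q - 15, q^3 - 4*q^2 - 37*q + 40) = q^2 + 4*q - 5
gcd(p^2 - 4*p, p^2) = p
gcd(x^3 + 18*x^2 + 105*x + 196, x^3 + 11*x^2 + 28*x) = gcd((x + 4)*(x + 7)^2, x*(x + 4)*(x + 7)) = x^2 + 11*x + 28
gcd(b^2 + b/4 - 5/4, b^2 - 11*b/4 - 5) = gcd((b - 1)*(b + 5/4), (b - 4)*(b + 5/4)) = b + 5/4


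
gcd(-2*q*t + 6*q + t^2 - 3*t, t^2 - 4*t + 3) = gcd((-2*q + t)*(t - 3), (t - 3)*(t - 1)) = t - 3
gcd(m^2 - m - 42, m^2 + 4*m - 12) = m + 6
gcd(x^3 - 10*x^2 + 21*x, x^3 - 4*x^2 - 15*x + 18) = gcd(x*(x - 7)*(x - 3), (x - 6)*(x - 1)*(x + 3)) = 1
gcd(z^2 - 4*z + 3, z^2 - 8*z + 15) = z - 3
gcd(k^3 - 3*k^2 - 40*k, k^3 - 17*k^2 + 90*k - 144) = k - 8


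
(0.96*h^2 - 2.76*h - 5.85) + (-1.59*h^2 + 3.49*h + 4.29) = -0.63*h^2 + 0.73*h - 1.56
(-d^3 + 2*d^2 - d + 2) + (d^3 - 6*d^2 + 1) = -4*d^2 - d + 3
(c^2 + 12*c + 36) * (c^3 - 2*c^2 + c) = c^5 + 10*c^4 + 13*c^3 - 60*c^2 + 36*c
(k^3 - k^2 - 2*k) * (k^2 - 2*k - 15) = k^5 - 3*k^4 - 15*k^3 + 19*k^2 + 30*k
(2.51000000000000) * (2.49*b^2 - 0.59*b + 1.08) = 6.2499*b^2 - 1.4809*b + 2.7108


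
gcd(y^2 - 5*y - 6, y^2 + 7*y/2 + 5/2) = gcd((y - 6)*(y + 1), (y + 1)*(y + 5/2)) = y + 1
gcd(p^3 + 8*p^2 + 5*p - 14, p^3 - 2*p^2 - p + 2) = p - 1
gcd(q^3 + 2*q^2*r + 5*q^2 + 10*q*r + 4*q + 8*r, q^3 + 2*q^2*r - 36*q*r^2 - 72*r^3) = q + 2*r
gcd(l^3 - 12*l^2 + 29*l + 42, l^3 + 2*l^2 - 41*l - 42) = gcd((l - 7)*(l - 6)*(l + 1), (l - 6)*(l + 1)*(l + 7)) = l^2 - 5*l - 6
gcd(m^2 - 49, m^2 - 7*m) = m - 7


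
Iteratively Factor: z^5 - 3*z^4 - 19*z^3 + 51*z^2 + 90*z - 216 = (z - 4)*(z^4 + z^3 - 15*z^2 - 9*z + 54) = (z - 4)*(z + 3)*(z^3 - 2*z^2 - 9*z + 18) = (z - 4)*(z - 3)*(z + 3)*(z^2 + z - 6) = (z - 4)*(z - 3)*(z - 2)*(z + 3)*(z + 3)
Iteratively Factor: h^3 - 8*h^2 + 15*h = (h)*(h^2 - 8*h + 15) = h*(h - 5)*(h - 3)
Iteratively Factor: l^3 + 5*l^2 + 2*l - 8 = (l - 1)*(l^2 + 6*l + 8) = (l - 1)*(l + 2)*(l + 4)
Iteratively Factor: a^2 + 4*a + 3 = (a + 3)*(a + 1)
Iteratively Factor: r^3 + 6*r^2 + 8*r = (r + 4)*(r^2 + 2*r) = (r + 2)*(r + 4)*(r)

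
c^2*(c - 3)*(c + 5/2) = c^4 - c^3/2 - 15*c^2/2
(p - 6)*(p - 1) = p^2 - 7*p + 6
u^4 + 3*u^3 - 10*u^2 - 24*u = u*(u - 3)*(u + 2)*(u + 4)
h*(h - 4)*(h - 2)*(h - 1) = h^4 - 7*h^3 + 14*h^2 - 8*h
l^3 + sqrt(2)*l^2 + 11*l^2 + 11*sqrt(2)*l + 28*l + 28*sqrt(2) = (l + 4)*(l + 7)*(l + sqrt(2))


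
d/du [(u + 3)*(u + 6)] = 2*u + 9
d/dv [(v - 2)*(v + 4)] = 2*v + 2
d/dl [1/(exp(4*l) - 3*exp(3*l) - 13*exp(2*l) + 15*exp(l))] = (-4*exp(3*l) + 9*exp(2*l) + 26*exp(l) - 15)*exp(-l)/(exp(3*l) - 3*exp(2*l) - 13*exp(l) + 15)^2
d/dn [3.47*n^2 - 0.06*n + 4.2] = 6.94*n - 0.06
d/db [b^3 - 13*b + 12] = 3*b^2 - 13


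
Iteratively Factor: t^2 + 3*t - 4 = (t - 1)*(t + 4)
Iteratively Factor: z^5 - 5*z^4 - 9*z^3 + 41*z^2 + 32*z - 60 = (z + 2)*(z^4 - 7*z^3 + 5*z^2 + 31*z - 30) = (z - 5)*(z + 2)*(z^3 - 2*z^2 - 5*z + 6) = (z - 5)*(z + 2)^2*(z^2 - 4*z + 3) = (z - 5)*(z - 1)*(z + 2)^2*(z - 3)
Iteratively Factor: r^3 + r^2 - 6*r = (r - 2)*(r^2 + 3*r) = (r - 2)*(r + 3)*(r)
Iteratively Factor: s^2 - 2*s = (s)*(s - 2)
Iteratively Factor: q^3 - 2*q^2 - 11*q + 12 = (q - 4)*(q^2 + 2*q - 3) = (q - 4)*(q + 3)*(q - 1)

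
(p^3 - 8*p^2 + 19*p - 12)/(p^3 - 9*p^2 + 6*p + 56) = (p^2 - 4*p + 3)/(p^2 - 5*p - 14)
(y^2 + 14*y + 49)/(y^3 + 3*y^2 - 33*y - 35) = (y + 7)/(y^2 - 4*y - 5)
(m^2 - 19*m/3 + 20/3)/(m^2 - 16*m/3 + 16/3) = (m - 5)/(m - 4)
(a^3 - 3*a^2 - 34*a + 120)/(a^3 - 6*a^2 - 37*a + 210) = (a - 4)/(a - 7)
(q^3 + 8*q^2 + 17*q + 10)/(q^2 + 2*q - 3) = (q^3 + 8*q^2 + 17*q + 10)/(q^2 + 2*q - 3)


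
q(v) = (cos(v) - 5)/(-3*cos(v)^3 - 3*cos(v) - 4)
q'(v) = (-9*sin(v)*cos(v)^2 - 3*sin(v))*(cos(v) - 5)/(-3*cos(v)^3 - 3*cos(v) - 4)^2 - sin(v)/(-3*cos(v)^3 - 3*cos(v) - 4) = (-9*cos(v) + 45*cos(2*v) - 3*cos(3*v) + 83)*sin(v)/(2*(3*cos(v)^3 + 3*cos(v) + 4)^2)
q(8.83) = -30.76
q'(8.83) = 831.42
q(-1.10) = 0.81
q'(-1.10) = -0.78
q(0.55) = 0.49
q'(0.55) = 0.35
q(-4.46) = 1.64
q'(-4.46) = 2.07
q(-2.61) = -11.55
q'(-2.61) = -110.76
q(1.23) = 0.91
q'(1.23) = 0.86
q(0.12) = 0.40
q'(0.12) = 0.07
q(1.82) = 1.63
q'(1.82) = 2.05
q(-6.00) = 0.42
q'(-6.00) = 0.17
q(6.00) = 0.42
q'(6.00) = -0.17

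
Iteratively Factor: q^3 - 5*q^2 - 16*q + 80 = (q - 4)*(q^2 - q - 20) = (q - 5)*(q - 4)*(q + 4)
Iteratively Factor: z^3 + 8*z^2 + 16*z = (z)*(z^2 + 8*z + 16) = z*(z + 4)*(z + 4)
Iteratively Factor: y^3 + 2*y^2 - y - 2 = (y + 2)*(y^2 - 1) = (y - 1)*(y + 2)*(y + 1)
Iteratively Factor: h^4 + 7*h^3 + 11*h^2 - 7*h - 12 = (h + 4)*(h^3 + 3*h^2 - h - 3) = (h + 3)*(h + 4)*(h^2 - 1) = (h - 1)*(h + 3)*(h + 4)*(h + 1)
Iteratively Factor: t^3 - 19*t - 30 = (t - 5)*(t^2 + 5*t + 6) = (t - 5)*(t + 3)*(t + 2)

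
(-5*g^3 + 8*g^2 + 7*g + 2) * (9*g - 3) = -45*g^4 + 87*g^3 + 39*g^2 - 3*g - 6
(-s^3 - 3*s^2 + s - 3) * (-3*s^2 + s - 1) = 3*s^5 + 8*s^4 - 5*s^3 + 13*s^2 - 4*s + 3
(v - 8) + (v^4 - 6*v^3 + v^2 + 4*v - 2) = v^4 - 6*v^3 + v^2 + 5*v - 10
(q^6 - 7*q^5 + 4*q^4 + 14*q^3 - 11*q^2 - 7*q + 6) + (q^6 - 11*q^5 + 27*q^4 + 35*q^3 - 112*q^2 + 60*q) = 2*q^6 - 18*q^5 + 31*q^4 + 49*q^3 - 123*q^2 + 53*q + 6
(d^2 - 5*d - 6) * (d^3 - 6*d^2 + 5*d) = d^5 - 11*d^4 + 29*d^3 + 11*d^2 - 30*d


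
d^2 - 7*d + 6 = (d - 6)*(d - 1)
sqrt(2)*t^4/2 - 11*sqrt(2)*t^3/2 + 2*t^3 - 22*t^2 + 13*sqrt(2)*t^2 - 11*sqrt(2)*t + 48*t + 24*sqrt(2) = (t - 8)*(t - 3)*(t + sqrt(2))*(sqrt(2)*t/2 + 1)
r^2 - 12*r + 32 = (r - 8)*(r - 4)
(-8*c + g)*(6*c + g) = -48*c^2 - 2*c*g + g^2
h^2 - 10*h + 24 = (h - 6)*(h - 4)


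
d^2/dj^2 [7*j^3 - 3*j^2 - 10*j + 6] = 42*j - 6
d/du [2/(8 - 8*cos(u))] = -sin(u)/(4*(cos(u) - 1)^2)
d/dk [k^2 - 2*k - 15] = 2*k - 2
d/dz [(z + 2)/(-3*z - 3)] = 1/(3*(z + 1)^2)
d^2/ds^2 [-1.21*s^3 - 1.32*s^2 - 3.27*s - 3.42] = -7.26*s - 2.64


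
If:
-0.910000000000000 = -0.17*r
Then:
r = 5.35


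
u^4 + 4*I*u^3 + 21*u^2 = u^2*(u - 3*I)*(u + 7*I)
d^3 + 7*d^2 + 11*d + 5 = (d + 1)^2*(d + 5)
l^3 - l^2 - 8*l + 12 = (l - 2)^2*(l + 3)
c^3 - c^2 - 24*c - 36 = (c - 6)*(c + 2)*(c + 3)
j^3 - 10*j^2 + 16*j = j*(j - 8)*(j - 2)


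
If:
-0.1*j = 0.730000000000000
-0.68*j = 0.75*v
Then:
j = -7.30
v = 6.62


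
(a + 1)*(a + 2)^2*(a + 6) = a^4 + 11*a^3 + 38*a^2 + 52*a + 24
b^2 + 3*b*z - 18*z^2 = (b - 3*z)*(b + 6*z)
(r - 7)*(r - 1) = r^2 - 8*r + 7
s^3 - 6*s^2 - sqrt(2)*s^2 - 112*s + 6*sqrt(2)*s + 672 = (s - 6)*(s - 8*sqrt(2))*(s + 7*sqrt(2))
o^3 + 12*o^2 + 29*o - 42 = (o - 1)*(o + 6)*(o + 7)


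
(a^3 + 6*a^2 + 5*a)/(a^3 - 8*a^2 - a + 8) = a*(a + 5)/(a^2 - 9*a + 8)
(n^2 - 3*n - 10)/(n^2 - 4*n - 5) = (n + 2)/(n + 1)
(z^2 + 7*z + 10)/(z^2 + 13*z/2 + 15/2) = 2*(z + 2)/(2*z + 3)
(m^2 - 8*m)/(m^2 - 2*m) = (m - 8)/(m - 2)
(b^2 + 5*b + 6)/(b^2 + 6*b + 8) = (b + 3)/(b + 4)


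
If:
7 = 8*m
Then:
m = 7/8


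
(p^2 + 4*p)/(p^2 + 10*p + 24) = p/(p + 6)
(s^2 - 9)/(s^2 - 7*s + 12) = (s + 3)/(s - 4)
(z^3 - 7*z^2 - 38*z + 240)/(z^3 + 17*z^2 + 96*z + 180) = (z^2 - 13*z + 40)/(z^2 + 11*z + 30)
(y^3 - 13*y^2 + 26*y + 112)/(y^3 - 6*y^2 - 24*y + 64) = (y^2 - 5*y - 14)/(y^2 + 2*y - 8)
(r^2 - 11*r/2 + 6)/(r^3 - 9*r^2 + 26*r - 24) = (r - 3/2)/(r^2 - 5*r + 6)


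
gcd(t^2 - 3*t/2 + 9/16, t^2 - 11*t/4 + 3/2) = t - 3/4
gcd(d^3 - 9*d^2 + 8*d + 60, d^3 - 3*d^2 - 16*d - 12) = d^2 - 4*d - 12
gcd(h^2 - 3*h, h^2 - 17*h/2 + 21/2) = 1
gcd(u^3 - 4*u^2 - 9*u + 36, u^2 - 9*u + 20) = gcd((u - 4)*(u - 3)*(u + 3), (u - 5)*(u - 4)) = u - 4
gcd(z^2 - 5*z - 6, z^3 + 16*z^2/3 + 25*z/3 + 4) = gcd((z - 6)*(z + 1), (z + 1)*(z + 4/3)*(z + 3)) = z + 1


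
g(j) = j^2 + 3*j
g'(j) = 2*j + 3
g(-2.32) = -1.58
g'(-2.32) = -1.64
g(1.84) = 8.91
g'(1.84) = 6.68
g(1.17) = 4.88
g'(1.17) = 5.34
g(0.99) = 3.95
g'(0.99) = 4.98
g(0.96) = 3.80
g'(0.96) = 4.92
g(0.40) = 1.36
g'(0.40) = 3.80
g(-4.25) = 5.31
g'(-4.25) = -5.50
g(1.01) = 4.05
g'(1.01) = 5.02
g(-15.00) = 180.00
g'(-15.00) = -27.00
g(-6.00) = 18.00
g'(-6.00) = -9.00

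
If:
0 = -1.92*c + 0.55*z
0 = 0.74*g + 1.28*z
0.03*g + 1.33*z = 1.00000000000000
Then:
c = 0.22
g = -1.35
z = 0.78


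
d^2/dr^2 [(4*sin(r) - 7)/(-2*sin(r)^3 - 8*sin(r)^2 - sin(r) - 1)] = (64*sin(r)^7 - 60*sin(r)^6 - 1104*sin(r)^5 - 2004*sin(r)^4 + 1062*sin(r)^3 + 3081*sin(r)^2 + 455*sin(r) - 90)/(2*sin(r)^3 + 8*sin(r)^2 + sin(r) + 1)^3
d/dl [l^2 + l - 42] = 2*l + 1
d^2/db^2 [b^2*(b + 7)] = 6*b + 14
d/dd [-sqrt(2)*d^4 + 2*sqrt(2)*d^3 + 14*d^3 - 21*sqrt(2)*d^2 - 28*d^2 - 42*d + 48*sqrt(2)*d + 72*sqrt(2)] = -4*sqrt(2)*d^3 + 6*sqrt(2)*d^2 + 42*d^2 - 42*sqrt(2)*d - 56*d - 42 + 48*sqrt(2)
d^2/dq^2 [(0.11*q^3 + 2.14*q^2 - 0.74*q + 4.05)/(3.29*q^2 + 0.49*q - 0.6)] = (2.8421709430404e-14*q^4 - 22.432354*q^3 + 288.17775*q^2 + 30.64707*q + 19.03989)/(35.611289*q^6 + 15.911427*q^5 - 17.113593*q^4 - 5.685911*q^3 + 3.12102*q^2 + 0.5292*q - 0.216)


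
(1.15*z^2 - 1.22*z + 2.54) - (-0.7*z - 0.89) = 1.15*z^2 - 0.52*z + 3.43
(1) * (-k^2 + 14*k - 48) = -k^2 + 14*k - 48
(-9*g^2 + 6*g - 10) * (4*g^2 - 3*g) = -36*g^4 + 51*g^3 - 58*g^2 + 30*g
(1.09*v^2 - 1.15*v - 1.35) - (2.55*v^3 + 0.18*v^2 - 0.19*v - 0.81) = -2.55*v^3 + 0.91*v^2 - 0.96*v - 0.54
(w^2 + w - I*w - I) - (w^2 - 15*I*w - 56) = w + 14*I*w + 56 - I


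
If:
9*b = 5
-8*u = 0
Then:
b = 5/9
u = 0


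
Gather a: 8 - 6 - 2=0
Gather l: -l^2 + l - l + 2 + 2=4 - l^2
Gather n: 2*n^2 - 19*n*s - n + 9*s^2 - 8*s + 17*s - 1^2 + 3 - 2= 2*n^2 + n*(-19*s - 1) + 9*s^2 + 9*s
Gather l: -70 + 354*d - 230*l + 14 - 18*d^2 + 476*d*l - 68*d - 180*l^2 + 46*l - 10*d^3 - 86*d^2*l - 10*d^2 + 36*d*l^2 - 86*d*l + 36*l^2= -10*d^3 - 28*d^2 + 286*d + l^2*(36*d - 144) + l*(-86*d^2 + 390*d - 184) - 56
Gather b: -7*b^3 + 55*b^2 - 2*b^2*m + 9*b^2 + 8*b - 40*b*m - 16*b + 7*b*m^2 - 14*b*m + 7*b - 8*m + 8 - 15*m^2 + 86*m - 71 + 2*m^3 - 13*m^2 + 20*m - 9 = -7*b^3 + b^2*(64 - 2*m) + b*(7*m^2 - 54*m - 1) + 2*m^3 - 28*m^2 + 98*m - 72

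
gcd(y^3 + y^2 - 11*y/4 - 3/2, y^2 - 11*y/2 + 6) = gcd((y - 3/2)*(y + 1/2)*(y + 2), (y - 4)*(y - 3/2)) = y - 3/2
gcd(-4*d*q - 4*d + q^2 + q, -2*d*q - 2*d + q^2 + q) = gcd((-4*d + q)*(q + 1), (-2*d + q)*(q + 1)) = q + 1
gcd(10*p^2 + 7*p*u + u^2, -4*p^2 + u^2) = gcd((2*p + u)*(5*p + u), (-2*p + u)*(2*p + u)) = 2*p + u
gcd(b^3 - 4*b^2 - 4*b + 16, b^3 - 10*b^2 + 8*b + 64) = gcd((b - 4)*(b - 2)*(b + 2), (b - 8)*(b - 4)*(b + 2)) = b^2 - 2*b - 8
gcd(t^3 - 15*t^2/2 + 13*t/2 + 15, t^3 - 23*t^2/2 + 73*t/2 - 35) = t - 5/2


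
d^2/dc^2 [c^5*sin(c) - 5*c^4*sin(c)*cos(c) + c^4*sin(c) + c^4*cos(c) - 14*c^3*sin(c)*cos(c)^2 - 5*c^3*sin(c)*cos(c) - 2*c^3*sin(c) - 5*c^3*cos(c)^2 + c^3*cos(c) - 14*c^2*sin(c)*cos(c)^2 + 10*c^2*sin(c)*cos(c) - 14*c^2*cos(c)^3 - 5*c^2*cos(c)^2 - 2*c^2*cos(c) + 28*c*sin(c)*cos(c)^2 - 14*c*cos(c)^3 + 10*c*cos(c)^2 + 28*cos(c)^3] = -c^5*sin(c) - c^4*sin(c) + 10*c^4*sin(2*c) + 9*c^4*cos(c) + 35*c^3*sin(c)/2 + 10*c^3*sin(2*c) + 63*c^3*sin(3*c)/2 + 7*c^3*cos(c) - 30*c^3*cos(2*c) + 104*c^2*sin(c) - 63*sqrt(2)*c^2*sin(c + pi/4)/2 - 20*sqrt(2)*c^2*sin(2*c + pi/4) - 40*c^2*cos(c) + 63*sqrt(2)*c^2*cos(c + pi/4) - 63*sqrt(2)*c^2*cos(3*c + pi/4)/2 + 10*c*sin(c) - 42*c*sin(3*c) + 5*sqrt(2)*c*sin(2*c + pi/4) + 5*c*cos(c)/2 - 21*c*cos(3*c)/2 - 15*c + 14*sin(c) - 10*sin(2*c) + 14*sin(3*c) - 32*cos(c) - 5*cos(2*c) - 28*cos(3*c) - 5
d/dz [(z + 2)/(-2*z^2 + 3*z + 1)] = (-2*z^2 + 3*z + (z + 2)*(4*z - 3) + 1)/(-2*z^2 + 3*z + 1)^2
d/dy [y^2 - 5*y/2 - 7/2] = 2*y - 5/2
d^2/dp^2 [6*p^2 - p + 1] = 12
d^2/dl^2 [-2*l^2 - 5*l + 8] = -4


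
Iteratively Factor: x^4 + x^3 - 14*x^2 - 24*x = (x + 3)*(x^3 - 2*x^2 - 8*x) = (x + 2)*(x + 3)*(x^2 - 4*x) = (x - 4)*(x + 2)*(x + 3)*(x)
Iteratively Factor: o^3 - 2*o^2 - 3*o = (o - 3)*(o^2 + o) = (o - 3)*(o + 1)*(o)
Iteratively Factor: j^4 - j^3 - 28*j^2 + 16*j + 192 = (j + 4)*(j^3 - 5*j^2 - 8*j + 48) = (j - 4)*(j + 4)*(j^2 - j - 12) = (j - 4)^2*(j + 4)*(j + 3)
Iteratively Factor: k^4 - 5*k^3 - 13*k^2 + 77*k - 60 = (k + 4)*(k^3 - 9*k^2 + 23*k - 15) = (k - 5)*(k + 4)*(k^2 - 4*k + 3) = (k - 5)*(k - 1)*(k + 4)*(k - 3)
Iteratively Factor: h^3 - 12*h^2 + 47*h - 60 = (h - 5)*(h^2 - 7*h + 12) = (h - 5)*(h - 3)*(h - 4)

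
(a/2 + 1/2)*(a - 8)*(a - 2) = a^3/2 - 9*a^2/2 + 3*a + 8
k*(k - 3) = k^2 - 3*k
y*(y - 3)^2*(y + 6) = y^4 - 27*y^2 + 54*y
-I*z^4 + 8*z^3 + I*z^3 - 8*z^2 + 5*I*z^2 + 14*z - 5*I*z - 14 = (z - I)*(z + 2*I)*(z + 7*I)*(-I*z + I)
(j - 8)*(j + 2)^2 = j^3 - 4*j^2 - 28*j - 32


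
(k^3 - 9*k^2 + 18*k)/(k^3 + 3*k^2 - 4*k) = (k^2 - 9*k + 18)/(k^2 + 3*k - 4)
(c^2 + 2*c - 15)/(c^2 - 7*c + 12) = (c + 5)/(c - 4)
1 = 1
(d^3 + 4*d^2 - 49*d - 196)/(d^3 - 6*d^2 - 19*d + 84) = (d + 7)/(d - 3)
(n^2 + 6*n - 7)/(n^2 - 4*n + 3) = (n + 7)/(n - 3)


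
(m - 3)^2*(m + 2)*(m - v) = m^4 - m^3*v - 4*m^3 + 4*m^2*v - 3*m^2 + 3*m*v + 18*m - 18*v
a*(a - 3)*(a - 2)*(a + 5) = a^4 - 19*a^2 + 30*a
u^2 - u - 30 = (u - 6)*(u + 5)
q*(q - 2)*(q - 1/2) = q^3 - 5*q^2/2 + q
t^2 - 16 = (t - 4)*(t + 4)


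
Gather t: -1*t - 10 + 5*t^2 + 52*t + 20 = 5*t^2 + 51*t + 10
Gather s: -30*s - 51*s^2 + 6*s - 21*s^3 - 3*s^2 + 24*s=-21*s^3 - 54*s^2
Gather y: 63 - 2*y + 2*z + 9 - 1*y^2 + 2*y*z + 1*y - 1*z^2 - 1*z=-y^2 + y*(2*z - 1) - z^2 + z + 72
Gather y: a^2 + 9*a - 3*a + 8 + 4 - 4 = a^2 + 6*a + 8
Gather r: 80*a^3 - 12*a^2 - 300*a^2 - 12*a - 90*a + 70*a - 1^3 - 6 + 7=80*a^3 - 312*a^2 - 32*a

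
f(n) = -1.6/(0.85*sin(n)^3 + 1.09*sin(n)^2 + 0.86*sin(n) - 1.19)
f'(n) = -1.6*(-2.55*sin(n)^2*cos(n) - 2.18*sin(n)*cos(n) - 0.86*cos(n))/(0.85*sin(n)^3 + 1.09*sin(n)^2 + 0.86*sin(n) - 1.19)^2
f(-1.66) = 0.89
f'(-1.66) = -0.05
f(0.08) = 1.44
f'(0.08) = 1.35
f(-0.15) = 1.23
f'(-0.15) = 0.56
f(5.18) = 0.94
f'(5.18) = 0.24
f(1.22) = -1.25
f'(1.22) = 1.72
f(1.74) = -1.05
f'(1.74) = -0.63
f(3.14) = 1.35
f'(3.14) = -0.98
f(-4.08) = -2.43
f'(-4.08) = -9.32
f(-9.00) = 1.13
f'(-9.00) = -0.29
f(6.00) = 1.17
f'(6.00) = 0.37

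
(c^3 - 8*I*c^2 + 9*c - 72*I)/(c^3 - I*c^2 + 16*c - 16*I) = (c^3 - 8*I*c^2 + 9*c - 72*I)/(c^3 - I*c^2 + 16*c - 16*I)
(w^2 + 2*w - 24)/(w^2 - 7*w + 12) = (w + 6)/(w - 3)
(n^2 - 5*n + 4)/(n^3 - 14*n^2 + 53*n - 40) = (n - 4)/(n^2 - 13*n + 40)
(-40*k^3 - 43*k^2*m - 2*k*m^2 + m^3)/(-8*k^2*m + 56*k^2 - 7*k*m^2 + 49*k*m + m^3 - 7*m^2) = (5*k + m)/(m - 7)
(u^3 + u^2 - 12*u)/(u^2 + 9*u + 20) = u*(u - 3)/(u + 5)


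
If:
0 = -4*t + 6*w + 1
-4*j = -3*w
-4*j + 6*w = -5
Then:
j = -5/4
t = -9/4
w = -5/3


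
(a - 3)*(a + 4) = a^2 + a - 12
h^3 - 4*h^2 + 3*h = h*(h - 3)*(h - 1)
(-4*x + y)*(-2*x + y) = 8*x^2 - 6*x*y + y^2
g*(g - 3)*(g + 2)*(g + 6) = g^4 + 5*g^3 - 12*g^2 - 36*g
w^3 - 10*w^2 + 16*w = w*(w - 8)*(w - 2)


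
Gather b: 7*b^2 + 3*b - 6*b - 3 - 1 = 7*b^2 - 3*b - 4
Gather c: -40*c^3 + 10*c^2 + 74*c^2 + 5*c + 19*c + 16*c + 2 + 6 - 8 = -40*c^3 + 84*c^2 + 40*c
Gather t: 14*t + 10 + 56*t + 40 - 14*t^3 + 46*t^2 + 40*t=-14*t^3 + 46*t^2 + 110*t + 50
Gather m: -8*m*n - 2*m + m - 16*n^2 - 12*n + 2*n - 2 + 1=m*(-8*n - 1) - 16*n^2 - 10*n - 1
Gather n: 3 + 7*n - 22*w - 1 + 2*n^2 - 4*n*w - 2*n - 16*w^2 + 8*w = 2*n^2 + n*(5 - 4*w) - 16*w^2 - 14*w + 2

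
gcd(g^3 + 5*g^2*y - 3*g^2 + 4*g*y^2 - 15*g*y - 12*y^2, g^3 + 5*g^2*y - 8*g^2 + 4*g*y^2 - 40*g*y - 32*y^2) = g^2 + 5*g*y + 4*y^2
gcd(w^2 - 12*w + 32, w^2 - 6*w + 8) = w - 4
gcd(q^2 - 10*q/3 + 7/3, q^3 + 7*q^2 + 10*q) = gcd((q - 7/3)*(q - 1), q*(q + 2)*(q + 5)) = 1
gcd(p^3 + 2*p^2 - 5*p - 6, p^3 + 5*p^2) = 1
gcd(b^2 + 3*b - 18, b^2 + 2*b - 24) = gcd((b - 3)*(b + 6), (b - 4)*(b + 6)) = b + 6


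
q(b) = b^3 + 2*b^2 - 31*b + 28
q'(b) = 3*b^2 + 4*b - 31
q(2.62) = -21.51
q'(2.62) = 0.07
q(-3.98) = 120.02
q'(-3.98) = 0.60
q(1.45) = -9.70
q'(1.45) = -18.89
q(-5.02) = 107.51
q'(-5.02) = 24.52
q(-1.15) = 64.77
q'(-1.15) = -31.63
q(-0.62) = 47.75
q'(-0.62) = -32.33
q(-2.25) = 96.48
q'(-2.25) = -24.81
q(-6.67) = 27.01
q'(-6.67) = 75.79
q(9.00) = 640.00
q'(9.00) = 248.00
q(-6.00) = 70.00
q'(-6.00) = 53.00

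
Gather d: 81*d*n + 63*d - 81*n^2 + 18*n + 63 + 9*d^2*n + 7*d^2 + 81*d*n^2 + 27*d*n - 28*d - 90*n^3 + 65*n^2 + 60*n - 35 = d^2*(9*n + 7) + d*(81*n^2 + 108*n + 35) - 90*n^3 - 16*n^2 + 78*n + 28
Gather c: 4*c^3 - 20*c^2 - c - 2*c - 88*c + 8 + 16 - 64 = 4*c^3 - 20*c^2 - 91*c - 40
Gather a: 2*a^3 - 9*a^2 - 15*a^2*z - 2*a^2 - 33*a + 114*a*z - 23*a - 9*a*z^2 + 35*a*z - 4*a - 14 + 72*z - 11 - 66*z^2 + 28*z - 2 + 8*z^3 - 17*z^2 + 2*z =2*a^3 + a^2*(-15*z - 11) + a*(-9*z^2 + 149*z - 60) + 8*z^3 - 83*z^2 + 102*z - 27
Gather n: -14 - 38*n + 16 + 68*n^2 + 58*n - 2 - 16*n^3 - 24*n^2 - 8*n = -16*n^3 + 44*n^2 + 12*n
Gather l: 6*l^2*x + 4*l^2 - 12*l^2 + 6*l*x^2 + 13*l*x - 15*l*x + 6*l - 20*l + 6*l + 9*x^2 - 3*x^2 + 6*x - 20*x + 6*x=l^2*(6*x - 8) + l*(6*x^2 - 2*x - 8) + 6*x^2 - 8*x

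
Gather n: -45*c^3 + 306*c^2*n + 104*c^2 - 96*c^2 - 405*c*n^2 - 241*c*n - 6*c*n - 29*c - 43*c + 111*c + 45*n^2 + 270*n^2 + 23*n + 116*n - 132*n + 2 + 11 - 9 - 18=-45*c^3 + 8*c^2 + 39*c + n^2*(315 - 405*c) + n*(306*c^2 - 247*c + 7) - 14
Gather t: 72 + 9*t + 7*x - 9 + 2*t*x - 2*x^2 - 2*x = t*(2*x + 9) - 2*x^2 + 5*x + 63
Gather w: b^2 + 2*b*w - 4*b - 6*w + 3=b^2 - 4*b + w*(2*b - 6) + 3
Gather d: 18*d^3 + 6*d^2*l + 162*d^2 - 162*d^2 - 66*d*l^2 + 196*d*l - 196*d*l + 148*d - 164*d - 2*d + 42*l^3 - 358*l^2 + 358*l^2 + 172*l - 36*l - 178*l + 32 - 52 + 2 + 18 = 18*d^3 + 6*d^2*l + d*(-66*l^2 - 18) + 42*l^3 - 42*l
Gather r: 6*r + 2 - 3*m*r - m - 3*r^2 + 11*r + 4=-m - 3*r^2 + r*(17 - 3*m) + 6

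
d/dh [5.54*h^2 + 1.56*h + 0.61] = 11.08*h + 1.56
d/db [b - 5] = 1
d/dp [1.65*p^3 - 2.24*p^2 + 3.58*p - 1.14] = 4.95*p^2 - 4.48*p + 3.58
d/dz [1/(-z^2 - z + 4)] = (2*z + 1)/(z^2 + z - 4)^2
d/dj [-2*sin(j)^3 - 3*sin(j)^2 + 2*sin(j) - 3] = 2*(-3*sin(j)^2 - 3*sin(j) + 1)*cos(j)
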